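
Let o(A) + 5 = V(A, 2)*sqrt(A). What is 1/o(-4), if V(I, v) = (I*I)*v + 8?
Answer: -1/1285 - 16*I/1285 ≈ -0.00077821 - 0.012451*I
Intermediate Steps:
V(I, v) = 8 + v*I**2 (V(I, v) = I**2*v + 8 = v*I**2 + 8 = 8 + v*I**2)
o(A) = -5 + sqrt(A)*(8 + 2*A**2) (o(A) = -5 + (8 + 2*A**2)*sqrt(A) = -5 + sqrt(A)*(8 + 2*A**2))
1/o(-4) = 1/(-5 + 2*sqrt(-4)*(4 + (-4)**2)) = 1/(-5 + 2*(2*I)*(4 + 16)) = 1/(-5 + 2*(2*I)*20) = 1/(-5 + 80*I) = (-5 - 80*I)/6425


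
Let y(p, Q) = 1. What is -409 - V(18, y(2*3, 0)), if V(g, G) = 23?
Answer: -432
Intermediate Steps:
-409 - V(18, y(2*3, 0)) = -409 - 1*23 = -409 - 23 = -432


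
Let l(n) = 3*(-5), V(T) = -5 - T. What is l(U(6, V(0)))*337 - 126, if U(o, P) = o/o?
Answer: -5181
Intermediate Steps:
U(o, P) = 1
l(n) = -15
l(U(6, V(0)))*337 - 126 = -15*337 - 126 = -5055 - 126 = -5181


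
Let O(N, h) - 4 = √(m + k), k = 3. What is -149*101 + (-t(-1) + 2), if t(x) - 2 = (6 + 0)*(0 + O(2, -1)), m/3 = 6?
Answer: -15073 - 6*√21 ≈ -15101.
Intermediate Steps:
m = 18 (m = 3*6 = 18)
O(N, h) = 4 + √21 (O(N, h) = 4 + √(18 + 3) = 4 + √21)
t(x) = 26 + 6*√21 (t(x) = 2 + (6 + 0)*(0 + (4 + √21)) = 2 + 6*(4 + √21) = 2 + (24 + 6*√21) = 26 + 6*√21)
-149*101 + (-t(-1) + 2) = -149*101 + (-(26 + 6*√21) + 2) = -15049 + ((-26 - 6*√21) + 2) = -15049 + (-24 - 6*√21) = -15073 - 6*√21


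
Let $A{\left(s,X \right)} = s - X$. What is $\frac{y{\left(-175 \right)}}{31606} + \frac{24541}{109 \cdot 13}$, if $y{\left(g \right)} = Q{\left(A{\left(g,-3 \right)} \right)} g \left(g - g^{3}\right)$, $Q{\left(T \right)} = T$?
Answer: $\frac{114289883141423}{22392851} \approx 5.1039 \cdot 10^{6}$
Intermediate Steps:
$y{\left(g \right)} = g \left(3 + g\right) \left(g - g^{3}\right)$ ($y{\left(g \right)} = \left(g - -3\right) g \left(g - g^{3}\right) = \left(g + 3\right) g \left(g - g^{3}\right) = \left(3 + g\right) g \left(g - g^{3}\right) = g \left(3 + g\right) \left(g - g^{3}\right)$)
$\frac{y{\left(-175 \right)}}{31606} + \frac{24541}{109 \cdot 13} = \frac{\left(-1\right) \left(-175\right)^{2} \left(-1 + \left(-175\right)^{2}\right) \left(3 - 175\right)}{31606} + \frac{24541}{109 \cdot 13} = \left(-1\right) 30625 \left(-1 + 30625\right) \left(-172\right) \frac{1}{31606} + \frac{24541}{1417} = \left(-1\right) 30625 \cdot 30624 \left(-172\right) \frac{1}{31606} + 24541 \cdot \frac{1}{1417} = 161311920000 \cdot \frac{1}{31606} + \frac{24541}{1417} = \frac{80655960000}{15803} + \frac{24541}{1417} = \frac{114289883141423}{22392851}$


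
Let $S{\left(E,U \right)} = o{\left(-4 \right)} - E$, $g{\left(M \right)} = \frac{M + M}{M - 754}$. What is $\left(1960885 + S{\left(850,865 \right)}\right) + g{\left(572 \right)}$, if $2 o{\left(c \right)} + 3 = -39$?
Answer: $\frac{13720054}{7} \approx 1.96 \cdot 10^{6}$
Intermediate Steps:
$o{\left(c \right)} = -21$ ($o{\left(c \right)} = - \frac{3}{2} + \frac{1}{2} \left(-39\right) = - \frac{3}{2} - \frac{39}{2} = -21$)
$g{\left(M \right)} = \frac{2 M}{-754 + M}$
$S{\left(E,U \right)} = -21 - E$
$\left(1960885 + S{\left(850,865 \right)}\right) + g{\left(572 \right)} = \left(1960885 - 871\right) + 2 \cdot 572 \frac{1}{-754 + 572} = \left(1960885 - 871\right) + 2 \cdot 572 \frac{1}{-182} = \left(1960885 - 871\right) + 2 \cdot 572 \left(- \frac{1}{182}\right) = 1960014 - \frac{44}{7} = \frac{13720054}{7}$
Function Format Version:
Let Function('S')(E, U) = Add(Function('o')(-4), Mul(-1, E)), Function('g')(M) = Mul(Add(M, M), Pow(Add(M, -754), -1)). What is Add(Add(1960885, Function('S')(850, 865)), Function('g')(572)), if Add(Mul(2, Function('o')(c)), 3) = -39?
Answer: Rational(13720054, 7) ≈ 1.9600e+6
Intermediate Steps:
Function('o')(c) = -21 (Function('o')(c) = Add(Rational(-3, 2), Mul(Rational(1, 2), -39)) = Add(Rational(-3, 2), Rational(-39, 2)) = -21)
Function('g')(M) = Mul(2, M, Pow(Add(-754, M), -1)) (Function('g')(M) = Mul(Mul(2, M), Pow(Add(-754, M), -1)) = Mul(2, M, Pow(Add(-754, M), -1)))
Function('S')(E, U) = Add(-21, Mul(-1, E))
Add(Add(1960885, Function('S')(850, 865)), Function('g')(572)) = Add(Add(1960885, Add(-21, Mul(-1, 850))), Mul(2, 572, Pow(Add(-754, 572), -1))) = Add(Add(1960885, Add(-21, -850)), Mul(2, 572, Pow(-182, -1))) = Add(Add(1960885, -871), Mul(2, 572, Rational(-1, 182))) = Add(1960014, Rational(-44, 7)) = Rational(13720054, 7)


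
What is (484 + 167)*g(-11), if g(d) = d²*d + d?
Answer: -873642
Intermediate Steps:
g(d) = d + d³ (g(d) = d³ + d = d + d³)
(484 + 167)*g(-11) = (484 + 167)*(-11 + (-11)³) = 651*(-11 - 1331) = 651*(-1342) = -873642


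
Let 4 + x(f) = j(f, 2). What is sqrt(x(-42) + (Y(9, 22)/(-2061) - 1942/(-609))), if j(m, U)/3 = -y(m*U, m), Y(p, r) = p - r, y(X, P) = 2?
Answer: I*sqrt(132350209019)/139461 ≈ 2.6086*I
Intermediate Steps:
j(m, U) = -6 (j(m, U) = 3*(-1*2) = 3*(-2) = -6)
x(f) = -10 (x(f) = -4 - 6 = -10)
sqrt(x(-42) + (Y(9, 22)/(-2061) - 1942/(-609))) = sqrt(-10 + ((9 - 1*22)/(-2061) - 1942/(-609))) = sqrt(-10 + ((9 - 22)*(-1/2061) - 1942*(-1/609))) = sqrt(-10 + (-13*(-1/2061) + 1942/609)) = sqrt(-10 + (13/2061 + 1942/609)) = sqrt(-10 + 1336793/418383) = sqrt(-2847037/418383) = I*sqrt(132350209019)/139461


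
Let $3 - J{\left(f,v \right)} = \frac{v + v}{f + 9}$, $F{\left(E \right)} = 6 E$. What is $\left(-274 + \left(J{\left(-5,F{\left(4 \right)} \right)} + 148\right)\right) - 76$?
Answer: $-211$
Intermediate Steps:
$J{\left(f,v \right)} = 3 - \frac{2 v}{9 + f}$ ($J{\left(f,v \right)} = 3 - \frac{v + v}{f + 9} = 3 - \frac{2 v}{9 + f}$)
$\left(-274 + \left(J{\left(-5,F{\left(4 \right)} \right)} + 148\right)\right) - 76 = \left(-274 + \left(\frac{27 - 2 \cdot 6 \cdot 4 + 3 \left(-5\right)}{9 - 5} + 148\right)\right) - 76 = \left(-274 + \left(\frac{27 - 48 - 15}{4} + 148\right)\right) - 76 = \left(-274 + \left(\frac{1}{4} \left(-36\right) + 148\right)\right) - 76 = \left(-274 + \left(-9 + 148\right)\right) - 76 = \left(-274 + 139\right) - 76 = -135 - 76 = -211$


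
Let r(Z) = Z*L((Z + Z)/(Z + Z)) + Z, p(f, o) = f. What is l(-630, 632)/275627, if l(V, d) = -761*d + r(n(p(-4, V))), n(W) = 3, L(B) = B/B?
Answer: -480946/275627 ≈ -1.7449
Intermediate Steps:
L(B) = 1
r(Z) = 2*Z (r(Z) = Z*1 + Z = Z + Z = 2*Z)
l(V, d) = 6 - 761*d (l(V, d) = -761*d + 2*3 = -761*d + 6 = 6 - 761*d)
l(-630, 632)/275627 = (6 - 761*632)/275627 = (6 - 480952)*(1/275627) = -480946*1/275627 = -480946/275627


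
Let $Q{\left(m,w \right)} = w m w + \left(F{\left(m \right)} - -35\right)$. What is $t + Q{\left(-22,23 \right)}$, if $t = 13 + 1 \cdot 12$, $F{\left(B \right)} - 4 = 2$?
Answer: $-11572$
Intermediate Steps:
$F{\left(B \right)} = 6$ ($F{\left(B \right)} = 4 + 2 = 6$)
$Q{\left(m,w \right)} = 41 + m w^{2}$ ($Q{\left(m,w \right)} = w m w + \left(6 - -35\right) = m w w + \left(6 + 35\right) = m w^{2} + 41 = 41 + m w^{2}$)
$t = 25$ ($t = 13 + 12 = 25$)
$t + Q{\left(-22,23 \right)} = 25 + \left(41 - 22 \cdot 23^{2}\right) = 25 + \left(41 - 11638\right) = 25 - 11597 = -11572$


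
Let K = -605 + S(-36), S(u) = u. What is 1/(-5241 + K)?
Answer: -1/5882 ≈ -0.00017001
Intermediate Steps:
K = -641 (K = -605 - 36 = -641)
1/(-5241 + K) = 1/(-5241 - 641) = 1/(-5882) = -1/5882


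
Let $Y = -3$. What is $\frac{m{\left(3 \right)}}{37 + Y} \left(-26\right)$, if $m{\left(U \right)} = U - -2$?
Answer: $- \frac{65}{17} \approx -3.8235$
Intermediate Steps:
$m{\left(U \right)} = 2 + U$ ($m{\left(U \right)} = U + 2 = 2 + U$)
$\frac{m{\left(3 \right)}}{37 + Y} \left(-26\right) = \frac{2 + 3}{37 - 3} \left(-26\right) = \frac{5}{34} \left(-26\right) = - \frac{65}{17}$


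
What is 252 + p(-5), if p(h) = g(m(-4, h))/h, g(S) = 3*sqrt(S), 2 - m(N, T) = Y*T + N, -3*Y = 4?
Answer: 252 - I*sqrt(6)/5 ≈ 252.0 - 0.4899*I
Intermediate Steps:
Y = -4/3 (Y = -1/3*4 = -4/3 ≈ -1.3333)
m(N, T) = 2 - N + 4*T/3 (m(N, T) = 2 - (-4*T/3 + N) = 2 - (N - 4*T/3) = 2 + (-N + 4*T/3) = 2 - N + 4*T/3)
p(h) = 3*sqrt(6 + 4*h/3)/h (p(h) = (3*sqrt(2 - 1*(-4) + 4*h/3))/h = (3*sqrt(2 + 4 + 4*h/3))/h = (3*sqrt(6 + 4*h/3))/h = 3*sqrt(6 + 4*h/3)/h)
252 + p(-5) = 252 + sqrt(54 + 12*(-5))/(-5) = 252 - sqrt(54 - 60)/5 = 252 - I*sqrt(6)/5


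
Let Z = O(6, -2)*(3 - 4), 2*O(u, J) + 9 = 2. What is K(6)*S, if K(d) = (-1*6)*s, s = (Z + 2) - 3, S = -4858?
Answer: 72870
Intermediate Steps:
O(u, J) = -7/2 (O(u, J) = -9/2 + (½)*2 = -9/2 + 1 = -7/2)
Z = 7/2 (Z = -7*(3 - 4)/2 = -7/2*(-1) = 7/2 ≈ 3.5000)
s = 5/2 (s = (7/2 + 2) - 3 = 11/2 - 3 = 5/2 ≈ 2.5000)
K(d) = -15 (K(d) = -1*6*(5/2) = -6*5/2 = -15)
K(6)*S = -15*(-4858) = 72870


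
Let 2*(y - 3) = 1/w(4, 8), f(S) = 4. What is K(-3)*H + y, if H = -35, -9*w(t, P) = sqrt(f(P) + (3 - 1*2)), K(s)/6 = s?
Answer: 633 - 9*sqrt(5)/10 ≈ 630.99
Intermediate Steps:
K(s) = 6*s
w(t, P) = -sqrt(5)/9 (w(t, P) = -sqrt(4 + (3 - 1*2))/9 = -sqrt(4 + (3 - 2))/9 = -sqrt(4 + 1)/9 = -sqrt(5)/9)
y = 3 - 9*sqrt(5)/10 (y = 3 + 1/(2*((-sqrt(5)/9))) = 3 + (-9*sqrt(5)/5)/2 = 3 - 9*sqrt(5)/10 ≈ 0.98754)
K(-3)*H + y = (6*(-3))*(-35) + (3 - 9*sqrt(5)/10) = -18*(-35) + (3 - 9*sqrt(5)/10) = 630 + (3 - 9*sqrt(5)/10) = 633 - 9*sqrt(5)/10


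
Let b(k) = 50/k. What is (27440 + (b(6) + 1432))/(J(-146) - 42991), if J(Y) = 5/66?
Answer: -1906102/2837401 ≈ -0.67178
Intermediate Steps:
J(Y) = 5/66 (J(Y) = 5*(1/66) = 5/66)
(27440 + (b(6) + 1432))/(J(-146) - 42991) = (27440 + (50/6 + 1432))/(5/66 - 42991) = (27440 + (50*(⅙) + 1432))/(-2837401/66) = (27440 + (25/3 + 1432))*(-66/2837401) = (27440 + 4321/3)*(-66/2837401) = (86641/3)*(-66/2837401) = -1906102/2837401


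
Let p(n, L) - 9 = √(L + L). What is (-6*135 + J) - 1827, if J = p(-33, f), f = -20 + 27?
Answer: -2628 + √14 ≈ -2624.3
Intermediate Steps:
f = 7
p(n, L) = 9 + √2*√L (p(n, L) = 9 + √(L + L) = 9 + √(2*L) = 9 + √2*√L)
J = 9 + √14 (J = 9 + √2*√7 = 9 + √14 ≈ 12.742)
(-6*135 + J) - 1827 = (-6*135 + (9 + √14)) - 1827 = (-810 + (9 + √14)) - 1827 = (-801 + √14) - 1827 = -2628 + √14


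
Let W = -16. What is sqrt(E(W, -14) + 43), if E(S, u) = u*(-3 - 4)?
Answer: sqrt(141) ≈ 11.874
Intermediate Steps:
E(S, u) = -7*u (E(S, u) = u*(-7) = -7*u)
sqrt(E(W, -14) + 43) = sqrt(-7*(-14) + 43) = sqrt(98 + 43) = sqrt(141)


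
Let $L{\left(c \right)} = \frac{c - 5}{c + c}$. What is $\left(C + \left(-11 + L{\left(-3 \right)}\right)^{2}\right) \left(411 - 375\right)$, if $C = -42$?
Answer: $1852$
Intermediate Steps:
$L{\left(c \right)} = \frac{-5 + c}{2 c}$
$\left(C + \left(-11 + L{\left(-3 \right)}\right)^{2}\right) \left(411 - 375\right) = \left(-42 + \left(-11 + \frac{-5 - 3}{2 \left(-3\right)}\right)^{2}\right) \left(411 - 375\right) = \left(-42 + \left(-11 + \frac{1}{2} \left(- \frac{1}{3}\right) \left(-8\right)\right)^{2}\right) 36 = \left(-42 + \left(-11 + \frac{4}{3}\right)^{2}\right) 36 = \left(-42 + \left(- \frac{29}{3}\right)^{2}\right) 36 = \left(-42 + \frac{841}{9}\right) 36 = \frac{463}{9} \cdot 36 = 1852$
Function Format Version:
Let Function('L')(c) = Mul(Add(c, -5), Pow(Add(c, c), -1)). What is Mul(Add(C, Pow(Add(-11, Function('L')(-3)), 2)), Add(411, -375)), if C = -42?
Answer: 1852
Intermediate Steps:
Function('L')(c) = Mul(Rational(1, 2), Pow(c, -1), Add(-5, c)) (Function('L')(c) = Mul(Add(-5, c), Pow(Mul(2, c), -1)) = Mul(Add(-5, c), Mul(Rational(1, 2), Pow(c, -1))) = Mul(Rational(1, 2), Pow(c, -1), Add(-5, c)))
Mul(Add(C, Pow(Add(-11, Function('L')(-3)), 2)), Add(411, -375)) = Mul(Add(-42, Pow(Add(-11, Mul(Rational(1, 2), Pow(-3, -1), Add(-5, -3))), 2)), Add(411, -375)) = Mul(Add(-42, Pow(Add(-11, Mul(Rational(1, 2), Rational(-1, 3), -8)), 2)), 36) = Mul(Add(-42, Pow(Add(-11, Rational(4, 3)), 2)), 36) = Mul(Add(-42, Pow(Rational(-29, 3), 2)), 36) = Mul(Add(-42, Rational(841, 9)), 36) = Mul(Rational(463, 9), 36) = 1852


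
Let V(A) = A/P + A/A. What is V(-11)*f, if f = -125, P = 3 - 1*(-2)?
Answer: 150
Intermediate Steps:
P = 5 (P = 3 + 2 = 5)
V(A) = 1 + A/5 (V(A) = A/5 + A/A = A*(1/5) + 1 = A/5 + 1 = 1 + A/5)
V(-11)*f = (1 + (1/5)*(-11))*(-125) = (1 - 11/5)*(-125) = -6/5*(-125) = 150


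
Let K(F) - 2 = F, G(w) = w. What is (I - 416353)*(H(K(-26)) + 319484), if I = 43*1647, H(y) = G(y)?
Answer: -110383652720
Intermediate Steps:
K(F) = 2 + F
H(y) = y
I = 70821
(I - 416353)*(H(K(-26)) + 319484) = (70821 - 416353)*((2 - 26) + 319484) = -345532*(-24 + 319484) = -345532*319460 = -110383652720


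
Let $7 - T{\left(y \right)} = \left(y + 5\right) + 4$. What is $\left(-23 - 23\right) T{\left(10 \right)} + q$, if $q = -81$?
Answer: $471$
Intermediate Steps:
$T{\left(y \right)} = -2 - y$ ($T{\left(y \right)} = 7 - \left(\left(y + 5\right) + 4\right) = 7 - \left(\left(5 + y\right) + 4\right) = 7 - \left(9 + y\right) = -2 - y$)
$\left(-23 - 23\right) T{\left(10 \right)} + q = \left(-23 - 23\right) \left(-2 - 10\right) - 81 = - 46 \left(-2 - 10\right) - 81 = \left(-46\right) \left(-12\right) - 81 = 552 - 81 = 471$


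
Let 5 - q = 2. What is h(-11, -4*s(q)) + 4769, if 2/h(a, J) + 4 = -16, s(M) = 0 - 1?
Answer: 47689/10 ≈ 4768.9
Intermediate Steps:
q = 3 (q = 5 - 1*2 = 5 - 2 = 3)
s(M) = -1
h(a, J) = -⅒ (h(a, J) = 2/(-4 - 16) = 2/(-20) = 2*(-1/20) = -⅒)
h(-11, -4*s(q)) + 4769 = -⅒ + 4769 = 47689/10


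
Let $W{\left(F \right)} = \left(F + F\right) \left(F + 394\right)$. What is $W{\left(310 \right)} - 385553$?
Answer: $50927$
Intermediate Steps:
$W{\left(F \right)} = 2 F \left(394 + F\right)$
$W{\left(310 \right)} - 385553 = 2 \cdot 310 \left(394 + 310\right) - 385553 = 2 \cdot 310 \cdot 704 - 385553 = 436480 - 385553 = 50927$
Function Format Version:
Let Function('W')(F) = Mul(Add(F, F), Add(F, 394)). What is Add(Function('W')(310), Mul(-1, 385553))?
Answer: 50927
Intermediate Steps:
Function('W')(F) = Mul(2, F, Add(394, F)) (Function('W')(F) = Mul(Mul(2, F), Add(394, F)) = Mul(2, F, Add(394, F)))
Add(Function('W')(310), Mul(-1, 385553)) = Add(Mul(2, 310, Add(394, 310)), Mul(-1, 385553)) = Add(Mul(2, 310, 704), -385553) = Add(436480, -385553) = 50927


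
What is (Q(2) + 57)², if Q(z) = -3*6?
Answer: 1521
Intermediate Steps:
Q(z) = -18
(Q(2) + 57)² = (-18 + 57)² = 39² = 1521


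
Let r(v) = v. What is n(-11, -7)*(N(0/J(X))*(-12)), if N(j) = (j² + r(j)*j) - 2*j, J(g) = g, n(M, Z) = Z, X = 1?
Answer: 0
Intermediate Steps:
N(j) = -2*j + 2*j² (N(j) = (j² + j*j) - 2*j = (j² + j²) - 2*j = 2*j² - 2*j = -2*j + 2*j²)
n(-11, -7)*(N(0/J(X))*(-12)) = -7*2*(0/1)*(-1 + 0/1)*(-12) = -7*2*(0*1)*(-1 + 0*1)*(-12) = -7*2*0*(-1 + 0)*(-12) = -7*2*0*(-1)*(-12) = -0*(-12) = -7*0 = 0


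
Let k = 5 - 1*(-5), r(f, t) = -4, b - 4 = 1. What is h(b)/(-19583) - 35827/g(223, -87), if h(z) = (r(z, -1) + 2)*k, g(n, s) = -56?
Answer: 701601261/1096648 ≈ 639.77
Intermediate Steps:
b = 5 (b = 4 + 1 = 5)
k = 10 (k = 5 + 5 = 10)
h(z) = -20 (h(z) = (-4 + 2)*10 = -2*10 = -20)
h(b)/(-19583) - 35827/g(223, -87) = -20/(-19583) - 35827/(-56) = -20*(-1/19583) - 35827*(-1/56) = 20/19583 + 35827/56 = 701601261/1096648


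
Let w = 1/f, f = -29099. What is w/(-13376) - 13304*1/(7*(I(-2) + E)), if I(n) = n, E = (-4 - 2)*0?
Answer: 369878020865/389228224 ≈ 950.29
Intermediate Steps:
E = 0 (E = -6*0 = 0)
w = -1/29099 (w = 1/(-29099) = -1/29099 ≈ -3.4365e-5)
w/(-13376) - 13304*1/(7*(I(-2) + E)) = -1/29099/(-13376) - 13304*1/(7*(-2 + 0)) = -1/29099*(-1/13376) - 13304/(7*(-2)) = 1/389228224 - 13304/(-14) = 1/389228224 - 13304*(-1/14) = 1/389228224 + 6652/7 = 369878020865/389228224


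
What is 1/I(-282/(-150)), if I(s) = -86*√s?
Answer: -5*√47/4042 ≈ -0.0084805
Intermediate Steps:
1/I(-282/(-150)) = 1/(-86*√282*√(-1/(-150))) = 1/(-86*√47/5) = -5*√47/4042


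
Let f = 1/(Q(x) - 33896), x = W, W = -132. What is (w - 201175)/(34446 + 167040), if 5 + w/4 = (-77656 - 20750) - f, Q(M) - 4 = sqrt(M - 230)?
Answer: -341624783210863/115720262943318 + I*sqrt(362)/57860131471659 ≈ -2.9522 + 3.2883e-13*I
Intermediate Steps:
x = -132
Q(M) = 4 + sqrt(-230 + M) (Q(M) = 4 + sqrt(M - 230) = 4 + sqrt(-230 + M))
f = 1/(-33892 + I*sqrt(362)) (f = 1/((4 + sqrt(-230 - 132)) - 33896) = 1/((4 + sqrt(-362)) - 33896) = 1/((4 + I*sqrt(362)) - 33896) = 1/(-33892 + I*sqrt(362)) ≈ -2.9505e-5 - 1.66e-8*I)
w = -226083138145588/574334013 + 2*I*sqrt(362)/574334013 (w = -20 + 4*((-77656 - 20750) - (-16946/574334013 - I*sqrt(362)/1148668026)) = -20 + 4*(-98406 + (16946/574334013 + I*sqrt(362)/1148668026)) = -20 + 4*(-56517912866332/574334013 + I*sqrt(362)/1148668026) = -20 + (-226071651465328/574334013 + 2*I*sqrt(362)/574334013) = -226083138145588/574334013 + 2*I*sqrt(362)/574334013 ≈ -3.9364e+5 + 6.6255e-8*I)
(w - 201175)/(34446 + 167040) = ((-226083138145588/574334013 + 2*I*sqrt(362)/574334013) - 201175)/(34446 + 167040) = (-341624783210863/574334013 + 2*I*sqrt(362)/574334013)/201486 = (-341624783210863/574334013 + 2*I*sqrt(362)/574334013)*(1/201486) = -341624783210863/115720262943318 + I*sqrt(362)/57860131471659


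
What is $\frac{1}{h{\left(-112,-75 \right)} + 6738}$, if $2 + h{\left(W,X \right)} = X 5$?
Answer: $\frac{1}{6361} \approx 0.00015721$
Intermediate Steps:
$h{\left(W,X \right)} = -2 + 5 X$ ($h{\left(W,X \right)} = -2 + X 5 = -2 + 5 X$)
$\frac{1}{h{\left(-112,-75 \right)} + 6738} = \frac{1}{\left(-2 + 5 \left(-75\right)\right) + 6738} = \frac{1}{\left(-2 - 375\right) + 6738} = \frac{1}{-377 + 6738} = \frac{1}{6361}$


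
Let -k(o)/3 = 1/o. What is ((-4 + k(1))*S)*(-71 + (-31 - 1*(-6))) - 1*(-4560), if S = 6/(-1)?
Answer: 528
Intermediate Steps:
S = -6 (S = 6*(-1) = -6)
k(o) = -3/o
((-4 + k(1))*S)*(-71 + (-31 - 1*(-6))) - 1*(-4560) = ((-4 - 3/1)*(-6))*(-71 + (-31 - 1*(-6))) - 1*(-4560) = ((-4 - 3*1)*(-6))*(-71 + (-31 + 6)) + 4560 = ((-4 - 3)*(-6))*(-71 - 25) + 4560 = -7*(-6)*(-96) + 4560 = 42*(-96) + 4560 = -4032 + 4560 = 528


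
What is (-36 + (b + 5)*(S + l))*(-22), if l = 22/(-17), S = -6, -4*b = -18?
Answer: 39380/17 ≈ 2316.5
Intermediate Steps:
b = 9/2 (b = -¼*(-18) = 9/2 ≈ 4.5000)
l = -22/17 (l = 22*(-1/17) = -22/17 ≈ -1.2941)
(-36 + (b + 5)*(S + l))*(-22) = (-36 + (9/2 + 5)*(-6 - 22/17))*(-22) = (-36 + (19/2)*(-124/17))*(-22) = (-36 - 1178/17)*(-22) = -1790/17*(-22) = 39380/17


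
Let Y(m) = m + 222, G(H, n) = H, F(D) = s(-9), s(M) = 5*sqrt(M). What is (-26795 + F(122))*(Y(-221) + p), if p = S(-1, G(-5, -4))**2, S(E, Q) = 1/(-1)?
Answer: -53590 + 30*I ≈ -53590.0 + 30.0*I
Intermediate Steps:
F(D) = 15*I (F(D) = 5*sqrt(-9) = 5*(3*I) = 15*I)
S(E, Q) = -1
Y(m) = 222 + m
p = 1 (p = (-1)**2 = 1)
(-26795 + F(122))*(Y(-221) + p) = (-26795 + 15*I)*((222 - 221) + 1) = (-26795 + 15*I)*(1 + 1) = (-26795 + 15*I)*2 = -53590 + 30*I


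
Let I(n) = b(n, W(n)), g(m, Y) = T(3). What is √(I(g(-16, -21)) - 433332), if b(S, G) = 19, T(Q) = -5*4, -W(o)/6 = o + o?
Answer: I*√433313 ≈ 658.27*I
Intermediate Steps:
W(o) = -12*o (W(o) = -6*(o + o) = -12*o)
T(Q) = -20
g(m, Y) = -20
I(n) = 19
√(I(g(-16, -21)) - 433332) = √(19 - 433332) = √(-433313) = I*√433313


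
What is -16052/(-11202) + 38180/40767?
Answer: 180347374/76111989 ≈ 2.3695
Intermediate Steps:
-16052/(-11202) + 38180/40767 = -16052*(-1/11202) + 38180*(1/40767) = 8026/5601 + 38180/40767 = 180347374/76111989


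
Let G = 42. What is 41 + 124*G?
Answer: 5249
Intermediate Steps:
41 + 124*G = 41 + 124*42 = 41 + 5208 = 5249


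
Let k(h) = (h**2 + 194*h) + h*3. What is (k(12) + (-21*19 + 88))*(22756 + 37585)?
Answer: 132569177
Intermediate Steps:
k(h) = h**2 + 197*h (k(h) = (h**2 + 194*h) + 3*h = h**2 + 197*h)
(k(12) + (-21*19 + 88))*(22756 + 37585) = (12*(197 + 12) + (-21*19 + 88))*(22756 + 37585) = (12*209 + (-399 + 88))*60341 = (2508 - 311)*60341 = 2197*60341 = 132569177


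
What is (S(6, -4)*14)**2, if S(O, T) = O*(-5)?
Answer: 176400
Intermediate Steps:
S(O, T) = -5*O
(S(6, -4)*14)**2 = (-5*6*14)**2 = (-30*14)**2 = (-420)**2 = 176400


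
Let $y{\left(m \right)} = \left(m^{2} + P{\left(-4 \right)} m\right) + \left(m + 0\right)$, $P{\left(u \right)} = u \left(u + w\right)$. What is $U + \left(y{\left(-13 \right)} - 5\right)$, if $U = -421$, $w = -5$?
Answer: $-738$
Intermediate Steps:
$P{\left(u \right)} = u \left(-5 + u\right)$ ($P{\left(u \right)} = u \left(u - 5\right) = u \left(-5 + u\right)$)
$y{\left(m \right)} = m^{2} + 37 m$ ($y{\left(m \right)} = \left(m^{2} + - 4 \left(-5 - 4\right) m\right) + \left(m + 0\right) = \left(m^{2} + \left(-4\right) \left(-9\right) m\right) + m = \left(m^{2} + 36 m\right) + m = m^{2} + 37 m$)
$U + \left(y{\left(-13 \right)} - 5\right) = -421 - \left(5 + 13 \left(37 - 13\right)\right) = -421 - 317 = -738$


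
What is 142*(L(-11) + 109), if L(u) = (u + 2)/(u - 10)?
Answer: 108772/7 ≈ 15539.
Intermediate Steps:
L(u) = (2 + u)/(-10 + u)
142*(L(-11) + 109) = 142*((2 - 11)/(-10 - 11) + 109) = 142*(-9/(-21) + 109) = 142*(-1/21*(-9) + 109) = 142*(3/7 + 109) = 142*(766/7) = 108772/7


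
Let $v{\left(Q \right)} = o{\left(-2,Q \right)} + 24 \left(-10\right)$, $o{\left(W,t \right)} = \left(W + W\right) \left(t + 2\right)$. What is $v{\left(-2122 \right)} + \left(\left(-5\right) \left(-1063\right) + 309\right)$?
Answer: $13864$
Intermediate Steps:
$o{\left(W,t \right)} = 2 W \left(2 + t\right)$
$v{\left(Q \right)} = -248 - 4 Q$ ($v{\left(Q \right)} = 2 \left(-2\right) \left(2 + Q\right) + 24 \left(-10\right) = \left(-8 - 4 Q\right) - 240 = -248 - 4 Q$)
$v{\left(-2122 \right)} + \left(\left(-5\right) \left(-1063\right) + 309\right) = \left(-248 - -8488\right) + \left(\left(-5\right) \left(-1063\right) + 309\right) = \left(-248 + 8488\right) + \left(5315 + 309\right) = 8240 + 5624 = 13864$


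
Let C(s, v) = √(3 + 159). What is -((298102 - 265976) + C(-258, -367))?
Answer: -32126 - 9*√2 ≈ -32139.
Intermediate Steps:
C(s, v) = 9*√2 (C(s, v) = √162 = 9*√2)
-((298102 - 265976) + C(-258, -367)) = -((298102 - 265976) + 9*√2) = -(32126 + 9*√2) = -32126 - 9*√2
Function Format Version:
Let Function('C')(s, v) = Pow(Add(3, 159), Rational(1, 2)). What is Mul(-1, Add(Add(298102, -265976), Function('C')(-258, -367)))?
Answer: Add(-32126, Mul(-9, Pow(2, Rational(1, 2)))) ≈ -32139.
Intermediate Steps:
Function('C')(s, v) = Mul(9, Pow(2, Rational(1, 2))) (Function('C')(s, v) = Pow(162, Rational(1, 2)) = Mul(9, Pow(2, Rational(1, 2))))
Mul(-1, Add(Add(298102, -265976), Function('C')(-258, -367))) = Mul(-1, Add(Add(298102, -265976), Mul(9, Pow(2, Rational(1, 2))))) = Mul(-1, Add(32126, Mul(9, Pow(2, Rational(1, 2))))) = Add(-32126, Mul(-9, Pow(2, Rational(1, 2))))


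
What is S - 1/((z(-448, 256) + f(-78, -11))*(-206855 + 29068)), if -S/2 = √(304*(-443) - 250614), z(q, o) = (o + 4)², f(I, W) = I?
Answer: 1/12004533814 - 2*I*√385286 ≈ 8.3302e-11 - 1241.4*I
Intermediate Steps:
z(q, o) = (4 + o)²
S = -2*I*√385286 (S = -2*√(304*(-443) - 250614) = -2*√(-134672 - 250614) = -2*I*√385286 ≈ -1241.4*I)
S - 1/((z(-448, 256) + f(-78, -11))*(-206855 + 29068)) = -2*I*√385286 - 1/(((4 + 256)² - 78)*(-206855 + 29068)) = -2*I*√385286 - 1/((260² - 78)*(-177787)) = -2*I*√385286 - 1/((67600 - 78)*(-177787)) = -2*I*√385286 - 1/(67522*(-177787)) = -2*I*√385286 - 1/(-12004533814) = -2*I*√385286 - 1*(-1/12004533814) = -2*I*√385286 + 1/12004533814 = 1/12004533814 - 2*I*√385286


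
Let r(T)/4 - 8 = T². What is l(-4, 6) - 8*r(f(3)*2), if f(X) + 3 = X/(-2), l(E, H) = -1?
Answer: -2849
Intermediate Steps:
f(X) = -3 - X/2 (f(X) = -3 + X/(-2) = -3 + X*(-½) = -3 - X/2)
r(T) = 32 + 4*T²
l(-4, 6) - 8*r(f(3)*2) = -1 - 8*(32 + 4*((-3 - ½*3)*2)²) = -1 - 8*(32 + 4*((-3 - 3/2)*2)²) = -1 - 8*(32 + 4*(-9/2*2)²) = -1 - 8*(32 + 4*(-9)²) = -1 - 8*(32 + 4*81) = -1 - 8*(32 + 324) = -1 - 8*356 = -1 - 2848 = -2849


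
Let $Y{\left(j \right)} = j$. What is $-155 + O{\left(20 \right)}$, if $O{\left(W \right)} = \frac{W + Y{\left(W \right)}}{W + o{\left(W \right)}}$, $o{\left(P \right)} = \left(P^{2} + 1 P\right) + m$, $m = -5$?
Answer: $- \frac{13477}{87} \approx -154.91$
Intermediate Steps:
$o{\left(P \right)} = -5 + P + P^{2}$ ($o{\left(P \right)} = \left(P^{2} + 1 P\right) - 5 = \left(P^{2} + P\right) - 5 = \left(P + P^{2}\right) - 5 = -5 + P + P^{2}$)
$O{\left(W \right)} = \frac{2 W}{-5 + W^{2} + 2 W}$ ($O{\left(W \right)} = \frac{W + W}{W + \left(-5 + W + W^{2}\right)} = \frac{2 W}{-5 + W^{2} + 2 W}$)
$-155 + O{\left(20 \right)} = -155 + 2 \cdot 20 \frac{1}{-5 + 20^{2} + 2 \cdot 20} = -155 + 2 \cdot 20 \frac{1}{-5 + 400 + 40} = -155 + 2 \cdot 20 \cdot \frac{1}{435} = -155 + \frac{8}{87} = - \frac{13477}{87}$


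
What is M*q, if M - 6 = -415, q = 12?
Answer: -4908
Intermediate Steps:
M = -409 (M = 6 - 415 = -409)
M*q = -409*12 = -4908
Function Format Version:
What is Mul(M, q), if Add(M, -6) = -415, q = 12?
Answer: -4908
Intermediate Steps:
M = -409 (M = Add(6, -415) = -409)
Mul(M, q) = Mul(-409, 12) = -4908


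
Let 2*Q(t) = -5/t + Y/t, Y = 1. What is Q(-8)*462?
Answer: 231/2 ≈ 115.50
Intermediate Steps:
Q(t) = -2/t (Q(t) = (-5/t + 1/t)/2 = (-4/t)/2 = -2/t)
Q(-8)*462 = -2/(-8)*462 = -2*(-1/8)*462 = (1/4)*462 = 231/2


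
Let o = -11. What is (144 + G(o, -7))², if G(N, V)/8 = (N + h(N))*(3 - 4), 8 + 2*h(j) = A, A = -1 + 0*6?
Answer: 71824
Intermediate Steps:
A = -1 (A = -1 + 0 = -1)
h(j) = -9/2 (h(j) = -4 + (½)*(-1) = -4 - ½ = -9/2)
G(N, V) = 36 - 8*N (G(N, V) = 8*((N - 9/2)*(3 - 4)) = 8*((-9/2 + N)*(-1)) = 8*(9/2 - N) = 36 - 8*N)
(144 + G(o, -7))² = (144 + (36 - 8*(-11)))² = (144 + (36 + 88))² = (144 + 124)² = 268² = 71824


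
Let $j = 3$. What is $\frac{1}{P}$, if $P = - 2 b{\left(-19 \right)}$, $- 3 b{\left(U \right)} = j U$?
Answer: $- \frac{1}{38} \approx -0.026316$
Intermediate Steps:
$b{\left(U \right)} = - U$ ($b{\left(U \right)} = - \frac{3 U}{3} = - U$)
$P = -38$ ($P = - 2 \left(\left(-1\right) \left(-19\right)\right) = \left(-2\right) 19 = -38$)
$\frac{1}{P} = \frac{1}{-38} = - \frac{1}{38}$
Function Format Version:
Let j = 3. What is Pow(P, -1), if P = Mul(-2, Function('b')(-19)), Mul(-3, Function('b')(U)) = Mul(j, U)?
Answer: Rational(-1, 38) ≈ -0.026316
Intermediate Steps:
Function('b')(U) = Mul(-1, U) (Function('b')(U) = Mul(Rational(-1, 3), Mul(3, U)) = Mul(-1, U))
P = -38 (P = Mul(-2, Mul(-1, -19)) = Mul(-2, 19) = -38)
Pow(P, -1) = Pow(-38, -1) = Rational(-1, 38)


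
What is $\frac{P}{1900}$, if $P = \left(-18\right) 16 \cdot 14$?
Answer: $- \frac{1008}{475} \approx -2.1221$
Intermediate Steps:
$P = -4032$ ($P = \left(-288\right) 14 = -4032$)
$\frac{P}{1900} = - \frac{4032}{1900} = \left(-4032\right) \frac{1}{1900} = - \frac{1008}{475}$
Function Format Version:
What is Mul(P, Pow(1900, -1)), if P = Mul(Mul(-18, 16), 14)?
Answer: Rational(-1008, 475) ≈ -2.1221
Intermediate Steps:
P = -4032 (P = Mul(-288, 14) = -4032)
Mul(P, Pow(1900, -1)) = Mul(-4032, Pow(1900, -1)) = Mul(-4032, Rational(1, 1900)) = Rational(-1008, 475)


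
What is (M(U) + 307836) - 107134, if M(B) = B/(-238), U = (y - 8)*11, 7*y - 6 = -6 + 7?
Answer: 6823879/34 ≈ 2.0070e+5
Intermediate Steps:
y = 1 (y = 6/7 + (-6 + 7)/7 = 6/7 + (⅐)*1 = 6/7 + ⅐ = 1)
U = -77 (U = (1 - 8)*11 = -7*11 = -77)
M(B) = -B/238 (M(B) = B*(-1/238) = -B/238)
(M(U) + 307836) - 107134 = (-1/238*(-77) + 307836) - 107134 = (11/34 + 307836) - 107134 = 10466435/34 - 107134 = 6823879/34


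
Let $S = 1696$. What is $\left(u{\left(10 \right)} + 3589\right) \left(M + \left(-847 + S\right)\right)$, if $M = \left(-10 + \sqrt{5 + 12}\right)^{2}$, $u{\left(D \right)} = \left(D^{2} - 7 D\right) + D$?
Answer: $3505614 - 72580 \sqrt{17} \approx 3.2064 \cdot 10^{6}$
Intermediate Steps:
$u{\left(D \right)} = D^{2} - 6 D$
$M = \left(-10 + \sqrt{17}\right)^{2} \approx 34.538$
$\left(u{\left(10 \right)} + 3589\right) \left(M + \left(-847 + S\right)\right) = \left(10 \left(-6 + 10\right) + 3589\right) \left(\left(10 - \sqrt{17}\right)^{2} + \left(-847 + 1696\right)\right) = \left(10 \cdot 4 + 3589\right) \left(\left(10 - \sqrt{17}\right)^{2} + 849\right) = \left(40 + 3589\right) \left(849 + \left(10 - \sqrt{17}\right)^{2}\right) = 3629 \left(849 + \left(10 - \sqrt{17}\right)^{2}\right) = 3081021 + 3629 \left(10 - \sqrt{17}\right)^{2}$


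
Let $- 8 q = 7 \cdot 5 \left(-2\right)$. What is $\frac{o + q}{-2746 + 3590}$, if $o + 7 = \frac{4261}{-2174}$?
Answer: $- \frac{913}{3669712} \approx -0.00024879$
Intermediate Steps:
$o = - \frac{19479}{2174}$ ($o = -7 + \frac{4261}{-2174} = -7 + 4261 \left(- \frac{1}{2174}\right) = -7 - \frac{4261}{2174} = - \frac{19479}{2174} \approx -8.96$)
$q = \frac{35}{4}$ ($q = - \frac{7 \cdot 5 \left(-2\right)}{8} = - \frac{35 \left(-2\right)}{8} = \left(- \frac{1}{8}\right) \left(-70\right) = \frac{35}{4} \approx 8.75$)
$\frac{o + q}{-2746 + 3590} = \frac{- \frac{19479}{2174} + \frac{35}{4}}{-2746 + 3590} = - \frac{913}{4348 \cdot 844} = \left(- \frac{913}{4348}\right) \frac{1}{844} = - \frac{913}{3669712}$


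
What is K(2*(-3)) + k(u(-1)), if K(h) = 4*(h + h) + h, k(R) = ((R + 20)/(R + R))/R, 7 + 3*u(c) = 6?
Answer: 69/2 ≈ 34.500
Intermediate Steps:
u(c) = -⅓ (u(c) = -7/3 + (⅓)*6 = -7/3 + 2 = -⅓)
k(R) = (20 + R)/(2*R²) (k(R) = ((20 + R)/((2*R)))/R = ((20 + R)*(1/(2*R)))/R = ((20 + R)/(2*R))/R = (20 + R)/(2*R²))
K(h) = 9*h (K(h) = 4*(2*h) + h = 8*h + h = 9*h)
K(2*(-3)) + k(u(-1)) = 9*(2*(-3)) + (20 - ⅓)/(2*(-⅓)²) = 9*(-6) + (½)*9*(59/3) = -54 + 177/2 = 69/2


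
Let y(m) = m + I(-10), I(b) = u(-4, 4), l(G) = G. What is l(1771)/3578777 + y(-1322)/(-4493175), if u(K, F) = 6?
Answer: 550742759/699133536825 ≈ 0.00078775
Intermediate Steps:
I(b) = 6
y(m) = 6 + m (y(m) = m + 6 = 6 + m)
l(1771)/3578777 + y(-1322)/(-4493175) = 1771/3578777 + (6 - 1322)/(-4493175) = 1771*(1/3578777) - 1316*(-1/4493175) = 77/155599 + 1316/4493175 = 550742759/699133536825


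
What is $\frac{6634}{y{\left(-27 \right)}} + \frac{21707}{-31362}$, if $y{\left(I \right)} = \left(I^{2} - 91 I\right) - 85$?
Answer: $\frac{140742101}{97253562} \approx 1.4472$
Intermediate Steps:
$y{\left(I \right)} = -85 + I^{2} - 91 I$
$\frac{6634}{y{\left(-27 \right)}} + \frac{21707}{-31362} = \frac{6634}{-85 + \left(-27\right)^{2} - -2457} + \frac{21707}{-31362} = \frac{6634}{-85 + 729 + 2457} + 21707 \left(- \frac{1}{31362}\right) = \frac{6634}{3101} - \frac{21707}{31362} = \frac{140742101}{97253562}$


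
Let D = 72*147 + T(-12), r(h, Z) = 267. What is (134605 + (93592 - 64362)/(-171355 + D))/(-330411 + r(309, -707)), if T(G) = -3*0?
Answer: -7213517075/17692527008 ≈ -0.40772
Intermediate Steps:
T(G) = 0
D = 10584 (D = 72*147 + 0 = 10584 + 0 = 10584)
(134605 + (93592 - 64362)/(-171355 + D))/(-330411 + r(309, -707)) = (134605 + (93592 - 64362)/(-171355 + 10584))/(-330411 + 267) = (134605 + 29230/(-160771))/(-330144) = (134605 + 29230*(-1/160771))*(-1/330144) = (134605 - 29230/160771)*(-1/330144) = (21640551225/160771)*(-1/330144) = -7213517075/17692527008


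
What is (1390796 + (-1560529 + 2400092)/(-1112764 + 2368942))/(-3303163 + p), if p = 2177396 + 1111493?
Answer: -28640789791/293945652 ≈ -97.436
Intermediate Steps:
p = 3288889
(1390796 + (-1560529 + 2400092)/(-1112764 + 2368942))/(-3303163 + p) = (1390796 + (-1560529 + 2400092)/(-1112764 + 2368942))/(-3303163 + 3288889) = (1390796 + 839563/1256178)/(-14274) = (1390796 + 839563*(1/1256178))*(-1/14274) = (1390796 + 839563/1256178)*(-1/14274) = (1747088177251/1256178)*(-1/14274) = -28640789791/293945652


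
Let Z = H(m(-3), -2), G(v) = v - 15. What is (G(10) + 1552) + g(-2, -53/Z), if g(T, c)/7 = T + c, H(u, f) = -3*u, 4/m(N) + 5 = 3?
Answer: 8827/6 ≈ 1471.2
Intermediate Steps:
G(v) = -15 + v
m(N) = -2 (m(N) = 4/(-5 + 3) = 4/(-2) = 4*(-½) = -2)
Z = 6 (Z = -3*(-2) = 6)
g(T, c) = 7*T + 7*c (g(T, c) = 7*(T + c) = 7*T + 7*c)
(G(10) + 1552) + g(-2, -53/Z) = ((-15 + 10) + 1552) + (7*(-2) + 7*(-53/6)) = (-5 + 1552) + (-14 + 7*(-53*⅙)) = 1547 + (-14 + 7*(-53/6)) = 1547 + (-14 - 371/6) = 1547 - 455/6 = 8827/6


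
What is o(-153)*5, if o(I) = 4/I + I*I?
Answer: 17907865/153 ≈ 1.1704e+5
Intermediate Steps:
o(I) = I**2 + 4/I (o(I) = 4/I + I**2 = I**2 + 4/I)
o(-153)*5 = ((4 + (-153)**3)/(-153))*5 = -(4 - 3581577)/153*5 = -1/153*(-3581573)*5 = (3581573/153)*5 = 17907865/153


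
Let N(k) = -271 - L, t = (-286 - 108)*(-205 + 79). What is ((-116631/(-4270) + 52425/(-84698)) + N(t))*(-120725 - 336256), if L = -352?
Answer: -635677788542571/12916445 ≈ -4.9215e+7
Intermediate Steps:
t = 49644 (t = -394*(-126) = 49644)
N(k) = 81 (N(k) = -271 - 1*(-352) = -271 + 352 = 81)
((-116631/(-4270) + 52425/(-84698)) + N(t))*(-120725 - 336256) = ((-116631/(-4270) + 52425/(-84698)) + 81)*(-120725 - 336256) = ((-116631*(-1/4270) + 52425*(-1/84698)) + 81)*(-456981) = ((116631/4270 - 52425/84698) + 81)*(-456981) = (2413639422/90415115 + 81)*(-456981) = (9737263737/90415115)*(-456981) = -635677788542571/12916445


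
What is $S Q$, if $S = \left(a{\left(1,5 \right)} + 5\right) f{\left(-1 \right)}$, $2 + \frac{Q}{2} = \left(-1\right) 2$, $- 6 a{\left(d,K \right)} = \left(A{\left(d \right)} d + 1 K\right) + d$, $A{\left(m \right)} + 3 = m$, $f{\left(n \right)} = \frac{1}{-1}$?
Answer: $\frac{104}{3} \approx 34.667$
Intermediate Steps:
$f{\left(n \right)} = -1$
$A{\left(m \right)} = -3 + m$
$a{\left(d,K \right)} = - \frac{K}{6} - \frac{d}{6} - \frac{d \left(-3 + d\right)}{6}$ ($a{\left(d,K \right)} = - \frac{\left(\left(-3 + d\right) d + 1 K\right) + d}{6} = - \frac{\left(d \left(-3 + d\right) + K\right) + d}{6} = - \frac{\left(K + d \left(-3 + d\right)\right) + d}{6} = - \frac{K + d + d \left(-3 + d\right)}{6} = - \frac{K}{6} - \frac{d}{6} - \frac{d \left(-3 + d\right)}{6}$)
$Q = -8$ ($Q = -4 + 2 \left(\left(-1\right) 2\right) = -4 + 2 \left(-2\right) = -4 - 4 = -8$)
$S = - \frac{13}{3}$ ($S = \left(\left(\left(- \frac{1}{6}\right) 5 - \frac{1^{2}}{6} + \frac{1}{3} \cdot 1\right) + 5\right) \left(-1\right) = \left(\left(- \frac{5}{6} - \frac{1}{6} + \frac{1}{3}\right) + 5\right) \left(-1\right) = \left(- \frac{2}{3} + 5\right) \left(-1\right) = \frac{13}{3} \left(-1\right) = - \frac{13}{3} \approx -4.3333$)
$S Q = \left(- \frac{13}{3}\right) \left(-8\right) = \frac{104}{3}$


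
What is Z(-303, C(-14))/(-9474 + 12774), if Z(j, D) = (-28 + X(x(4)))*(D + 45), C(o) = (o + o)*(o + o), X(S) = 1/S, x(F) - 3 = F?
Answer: -10777/1540 ≈ -6.9981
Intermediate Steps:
x(F) = 3 + F
C(o) = 4*o² (C(o) = (2*o)*(2*o) = 4*o²)
Z(j, D) = -8775/7 - 195*D/7 (Z(j, D) = (-28 + 1/(3 + 4))*(D + 45) = (-28 + 1/7)*(45 + D) = (-28 + ⅐)*(45 + D) = -195*(45 + D)/7 = -8775/7 - 195*D/7)
Z(-303, C(-14))/(-9474 + 12774) = (-8775/7 - 780*(-14)²/7)/(-9474 + 12774) = (-8775/7 - 780*196/7)/3300 = (-8775/7 - 195/7*784)*(1/3300) = (-8775/7 - 21840)*(1/3300) = -161655/7*1/3300 = -10777/1540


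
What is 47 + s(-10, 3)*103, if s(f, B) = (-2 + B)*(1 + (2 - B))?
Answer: 47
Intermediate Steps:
s(f, B) = (-2 + B)*(3 - B)
47 + s(-10, 3)*103 = 47 + (-6 - 1*3² + 5*3)*103 = 47 + (-6 - 1*9 + 15)*103 = 47 + (-6 - 9 + 15)*103 = 47 + 0*103 = 47 + 0 = 47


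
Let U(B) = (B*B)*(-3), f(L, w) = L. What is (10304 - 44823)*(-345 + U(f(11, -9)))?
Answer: 24439452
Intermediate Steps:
U(B) = -3*B² (U(B) = B²*(-3) = -3*B²)
(10304 - 44823)*(-345 + U(f(11, -9))) = (10304 - 44823)*(-345 - 3*11²) = -34519*(-345 - 3*121) = -34519*(-345 - 363) = -34519*(-708) = 24439452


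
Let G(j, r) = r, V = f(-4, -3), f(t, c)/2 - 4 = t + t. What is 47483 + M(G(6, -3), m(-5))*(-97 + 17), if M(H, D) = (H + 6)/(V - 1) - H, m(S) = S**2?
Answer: 141809/3 ≈ 47270.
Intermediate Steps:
f(t, c) = 8 + 4*t (f(t, c) = 8 + 2*(t + t) = 8 + 2*(2*t) = 8 + 4*t)
V = -8 (V = 8 + 4*(-4) = 8 - 16 = -8)
M(H, D) = -2/3 - 10*H/9 (M(H, D) = (H + 6)/(-8 - 1) - H = (6 + H)/(-9) - H = (6 + H)*(-1/9) - H = (-2/3 - H/9) - H = -2/3 - 10*H/9)
47483 + M(G(6, -3), m(-5))*(-97 + 17) = 47483 + (-2/3 - 10/9*(-3))*(-97 + 17) = 47483 + (-2/3 + 10/3)*(-80) = 47483 + (8/3)*(-80) = 47483 - 640/3 = 141809/3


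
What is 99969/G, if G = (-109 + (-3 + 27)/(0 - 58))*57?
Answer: -966367/60287 ≈ -16.029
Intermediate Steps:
G = -180861/29 (G = (-109 + 24/(-58))*57 = (-109 + 24*(-1/58))*57 = (-109 - 12/29)*57 = -3173/29*57 = -180861/29 ≈ -6236.6)
99969/G = 99969/(-180861/29) = 99969*(-29/180861) = -966367/60287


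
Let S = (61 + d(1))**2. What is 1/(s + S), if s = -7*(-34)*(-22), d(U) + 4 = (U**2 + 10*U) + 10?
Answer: 1/848 ≈ 0.0011792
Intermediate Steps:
d(U) = 6 + U**2 + 10*U (d(U) = -4 + ((U**2 + 10*U) + 10) = -4 + (10 + U**2 + 10*U) = 6 + U**2 + 10*U)
s = -5236 (s = 238*(-22) = -5236)
S = 6084 (S = (61 + (6 + 1**2 + 10*1))**2 = (61 + (6 + 1 + 10))**2 = (61 + 17)**2 = 78**2 = 6084)
1/(s + S) = 1/(-5236 + 6084) = 1/848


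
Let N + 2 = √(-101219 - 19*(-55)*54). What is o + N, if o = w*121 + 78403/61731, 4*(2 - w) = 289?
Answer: -2099095967/246924 + I*√44789 ≈ -8501.0 + 211.63*I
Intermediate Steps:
w = -281/4 (w = 2 - ¼*289 = 2 - 289/4 = -281/4 ≈ -70.250)
o = -2098602119/246924 (o = -281/4*121 + 78403/61731 = -34001/4 + 78403*(1/61731) = -34001/4 + 78403/61731 = -2098602119/246924 ≈ -8499.0)
N = -2 + I*√44789 (N = -2 + √(-101219 - 19*(-55)*54) = -2 + √(-101219 + 1045*54) = -2 + √(-101219 + 56430) = -2 + √(-44789) = -2 + I*√44789 ≈ -2.0 + 211.63*I)
o + N = -2098602119/246924 + (-2 + I*√44789) = -2099095967/246924 + I*√44789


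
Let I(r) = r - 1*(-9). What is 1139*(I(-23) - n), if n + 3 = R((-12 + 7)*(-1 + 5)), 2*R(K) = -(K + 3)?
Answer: -44421/2 ≈ -22211.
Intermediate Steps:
I(r) = 9 + r (I(r) = r + 9 = 9 + r)
R(K) = -3/2 - K/2 (R(K) = (-(K + 3))/2 = (-(3 + K))/2 = (-3 - K)/2 = -3/2 - K/2)
n = 11/2 (n = -3 + (-3/2 - (-12 + 7)*(-1 + 5)/2) = -3 + (-3/2 - (-5)*4/2) = -3 + (-3/2 - ½*(-20)) = -3 + (-3/2 + 10) = -3 + 17/2 = 11/2 ≈ 5.5000)
1139*(I(-23) - n) = 1139*((9 - 23) - 1*11/2) = 1139*(-14 - 11/2) = 1139*(-39/2) = -44421/2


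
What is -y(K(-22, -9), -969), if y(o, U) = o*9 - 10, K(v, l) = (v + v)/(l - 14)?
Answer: -166/23 ≈ -7.2174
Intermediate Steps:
K(v, l) = 2*v/(-14 + l) (K(v, l) = (2*v)/(-14 + l) = 2*v/(-14 + l))
y(o, U) = -10 + 9*o (y(o, U) = 9*o - 10 = -10 + 9*o)
-y(K(-22, -9), -969) = -(-10 + 9*(2*(-22)/(-14 - 9))) = -(-10 + 9*(2*(-22)/(-23))) = -(-10 + 9*(2*(-22)*(-1/23))) = -(-10 + 9*(44/23)) = -(-10 + 396/23) = -1*166/23 = -166/23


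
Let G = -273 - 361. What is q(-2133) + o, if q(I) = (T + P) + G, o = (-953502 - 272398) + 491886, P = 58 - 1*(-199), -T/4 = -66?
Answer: -734127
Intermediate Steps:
T = 264 (T = -4*(-66) = 264)
P = 257 (P = 58 + 199 = 257)
G = -634
o = -734014 (o = -1225900 + 491886 = -734014)
q(I) = -113 (q(I) = (264 + 257) - 634 = 521 - 634 = -113)
q(-2133) + o = -113 - 734014 = -734127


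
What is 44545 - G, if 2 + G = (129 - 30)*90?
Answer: 35637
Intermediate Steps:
G = 8908 (G = -2 + (129 - 30)*90 = -2 + 99*90 = -2 + 8910 = 8908)
44545 - G = 44545 - 1*8908 = 44545 - 8908 = 35637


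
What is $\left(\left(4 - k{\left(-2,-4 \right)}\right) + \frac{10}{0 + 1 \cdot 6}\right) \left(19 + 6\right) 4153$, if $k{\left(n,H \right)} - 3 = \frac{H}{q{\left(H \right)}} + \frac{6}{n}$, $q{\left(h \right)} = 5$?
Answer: $\frac{2014205}{3} \approx 6.714 \cdot 10^{5}$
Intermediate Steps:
$k{\left(n,H \right)} = 3 + \frac{6}{n} + \frac{H}{5}$ ($k{\left(n,H \right)} = 3 + \left(\frac{H}{5} + \frac{6}{n}\right) = 3 + \left(\frac{6}{n} + \frac{H}{5}\right) = 3 + \frac{6}{n} + \frac{H}{5}$)
$\left(\left(4 - k{\left(-2,-4 \right)}\right) + \frac{10}{0 + 1 \cdot 6}\right) \left(19 + 6\right) 4153 = \left(\left(4 - \left(3 + \frac{6}{-2} + \frac{1}{5} \left(-4\right)\right)\right) + \frac{10}{0 + 1 \cdot 6}\right) \left(19 + 6\right) 4153 = \left(\left(4 - \left(3 + 6 \left(- \frac{1}{2}\right) - \frac{4}{5}\right)\right) + \frac{10}{0 + 6}\right) 25 \cdot 4153 = \left(\left(4 - \left(3 - 3 - \frac{4}{5}\right)\right) + \frac{10}{6}\right) 25 \cdot 4153 = \left(\left(4 - - \frac{4}{5}\right) + 10 \cdot \frac{1}{6}\right) 25 \cdot 4153 = \left(\left(4 + \frac{4}{5}\right) + \frac{5}{3}\right) 25 \cdot 4153 = \left(\frac{24}{5} + \frac{5}{3}\right) 25 \cdot 4153 = \frac{97}{15} \cdot 25 \cdot 4153 = \frac{485}{3} \cdot 4153 = \frac{2014205}{3}$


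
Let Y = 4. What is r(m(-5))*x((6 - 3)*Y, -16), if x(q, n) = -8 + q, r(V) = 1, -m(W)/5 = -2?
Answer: 4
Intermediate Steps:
m(W) = 10 (m(W) = -5*(-2) = 10)
r(m(-5))*x((6 - 3)*Y, -16) = 1*(-8 + (6 - 3)*4) = 1*(-8 + 3*4) = 1*(-8 + 12) = 1*4 = 4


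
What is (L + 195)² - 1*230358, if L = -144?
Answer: -227757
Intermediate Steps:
(L + 195)² - 1*230358 = (-144 + 195)² - 1*230358 = 51² - 230358 = 2601 - 230358 = -227757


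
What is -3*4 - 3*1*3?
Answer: -21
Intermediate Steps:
-3*4 - 3*1*3 = -12 - 3*3 = -12 - 9 = -21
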